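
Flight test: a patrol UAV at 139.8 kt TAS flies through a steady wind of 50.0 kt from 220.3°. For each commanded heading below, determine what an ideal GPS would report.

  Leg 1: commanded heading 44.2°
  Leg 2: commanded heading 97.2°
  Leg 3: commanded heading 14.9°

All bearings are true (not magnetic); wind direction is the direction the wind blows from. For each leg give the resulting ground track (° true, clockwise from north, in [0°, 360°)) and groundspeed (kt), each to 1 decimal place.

Leg 1: track=43.2°, groundspeed=189.7 kt
Leg 2: track=83.1°, groundspeed=172.3 kt
Leg 3: track=21.5°, groundspeed=186.2 kt

Leg 1: heading 44.2°; drift -1.0° → track 43.2°, groundspeed 189.7 kt
Leg 2: heading 97.2°; drift -14.1° → track 83.1°, groundspeed 172.3 kt
Leg 3: heading 14.9°; drift +6.6° → track 21.5°, groundspeed 186.2 kt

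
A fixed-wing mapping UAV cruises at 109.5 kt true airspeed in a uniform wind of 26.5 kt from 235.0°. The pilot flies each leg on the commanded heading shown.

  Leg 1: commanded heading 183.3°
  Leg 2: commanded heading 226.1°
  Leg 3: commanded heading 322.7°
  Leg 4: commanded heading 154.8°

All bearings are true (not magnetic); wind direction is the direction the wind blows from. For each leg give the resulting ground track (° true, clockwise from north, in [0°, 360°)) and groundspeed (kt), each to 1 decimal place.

Leg 1: track=170.7°, groundspeed=95.4 kt
Leg 2: track=223.3°, groundspeed=83.4 kt
Leg 3: track=336.4°, groundspeed=111.6 kt
Leg 4: track=140.8°, groundspeed=108.2 kt

Leg 1: heading 183.3°; drift -12.6° → track 170.7°, groundspeed 95.4 kt
Leg 2: heading 226.1°; drift -2.8° → track 223.3°, groundspeed 83.4 kt
Leg 3: heading 322.7°; drift +13.7° → track 336.4°, groundspeed 111.6 kt
Leg 4: heading 154.8°; drift -14.0° → track 140.8°, groundspeed 108.2 kt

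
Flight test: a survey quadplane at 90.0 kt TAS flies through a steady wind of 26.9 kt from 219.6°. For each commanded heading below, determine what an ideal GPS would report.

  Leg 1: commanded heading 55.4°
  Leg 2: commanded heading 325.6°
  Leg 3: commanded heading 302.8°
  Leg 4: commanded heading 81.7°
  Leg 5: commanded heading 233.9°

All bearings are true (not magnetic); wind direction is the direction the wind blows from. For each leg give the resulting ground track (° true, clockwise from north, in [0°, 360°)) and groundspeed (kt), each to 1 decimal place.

Leg 1: heading 55.4°; drift -3.6° → track 51.8°, groundspeed 116.1 kt
Leg 2: heading 325.6°; drift +14.9° → track 340.5°, groundspeed 100.8 kt
Leg 3: heading 302.8°; drift +17.1° → track 319.9°, groundspeed 90.8 kt
Leg 4: heading 81.7°; drift -9.3° → track 72.4°, groundspeed 111.4 kt
Leg 5: heading 233.9°; drift +5.9° → track 239.8°, groundspeed 64.3 kt

Leg 1: track=51.8°, groundspeed=116.1 kt
Leg 2: track=340.5°, groundspeed=100.8 kt
Leg 3: track=319.9°, groundspeed=90.8 kt
Leg 4: track=72.4°, groundspeed=111.4 kt
Leg 5: track=239.8°, groundspeed=64.3 kt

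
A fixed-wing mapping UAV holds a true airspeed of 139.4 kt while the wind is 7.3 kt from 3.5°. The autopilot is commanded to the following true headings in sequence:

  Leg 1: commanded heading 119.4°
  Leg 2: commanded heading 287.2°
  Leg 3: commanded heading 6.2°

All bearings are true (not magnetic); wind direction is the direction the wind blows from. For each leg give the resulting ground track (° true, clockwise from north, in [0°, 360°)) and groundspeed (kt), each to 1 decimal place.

Leg 1: heading 119.4°; drift +2.6° → track 122.0°, groundspeed 142.7 kt
Leg 2: heading 287.2°; drift -2.9° → track 284.3°, groundspeed 137.9 kt
Leg 3: heading 6.2°; drift +0.1° → track 6.3°, groundspeed 132.1 kt

Leg 1: track=122.0°, groundspeed=142.7 kt
Leg 2: track=284.3°, groundspeed=137.9 kt
Leg 3: track=6.3°, groundspeed=132.1 kt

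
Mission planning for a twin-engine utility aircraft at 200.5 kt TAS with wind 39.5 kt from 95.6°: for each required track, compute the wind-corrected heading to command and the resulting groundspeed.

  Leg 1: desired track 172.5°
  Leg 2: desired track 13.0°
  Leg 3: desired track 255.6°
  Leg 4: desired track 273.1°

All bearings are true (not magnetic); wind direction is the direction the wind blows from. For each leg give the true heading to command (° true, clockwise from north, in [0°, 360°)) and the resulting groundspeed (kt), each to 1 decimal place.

Leg 1: desired track 172.5°; wind correction -11.1° → command heading 161.4°, groundspeed 187.8 kt
Leg 2: desired track 13.0°; wind correction +11.3° → command heading 24.3°, groundspeed 191.5 kt
Leg 3: desired track 255.6°; wind correction -3.9° → command heading 251.7°, groundspeed 237.2 kt
Leg 4: desired track 273.1°; wind correction -0.5° → command heading 272.6°, groundspeed 240.0 kt

Leg 1: heading=161.4°, groundspeed=187.8 kt
Leg 2: heading=24.3°, groundspeed=191.5 kt
Leg 3: heading=251.7°, groundspeed=237.2 kt
Leg 4: heading=272.6°, groundspeed=240.0 kt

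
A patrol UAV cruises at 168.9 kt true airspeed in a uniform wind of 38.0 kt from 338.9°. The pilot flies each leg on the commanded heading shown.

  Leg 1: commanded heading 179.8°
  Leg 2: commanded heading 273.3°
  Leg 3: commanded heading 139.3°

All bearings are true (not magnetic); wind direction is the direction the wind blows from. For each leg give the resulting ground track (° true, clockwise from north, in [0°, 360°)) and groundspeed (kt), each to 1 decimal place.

Leg 1: heading 179.8°; drift -3.8° → track 176.0°, groundspeed 204.8 kt
Leg 2: heading 273.3°; drift -12.7° → track 260.6°, groundspeed 157.1 kt
Leg 3: heading 139.3°; drift +3.6° → track 142.9°, groundspeed 205.1 kt

Leg 1: track=176.0°, groundspeed=204.8 kt
Leg 2: track=260.6°, groundspeed=157.1 kt
Leg 3: track=142.9°, groundspeed=205.1 kt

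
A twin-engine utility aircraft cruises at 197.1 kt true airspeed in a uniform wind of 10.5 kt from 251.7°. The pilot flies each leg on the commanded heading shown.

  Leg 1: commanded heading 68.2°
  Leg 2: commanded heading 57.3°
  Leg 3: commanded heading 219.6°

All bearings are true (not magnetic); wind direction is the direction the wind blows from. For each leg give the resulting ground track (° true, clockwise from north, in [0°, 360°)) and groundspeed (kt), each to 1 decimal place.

Leg 1: track=68.4°, groundspeed=207.6 kt
Leg 2: track=58.0°, groundspeed=207.3 kt
Leg 3: track=217.9°, groundspeed=188.3 kt

Leg 1: heading 68.2°; drift +0.2° → track 68.4°, groundspeed 207.6 kt
Leg 2: heading 57.3°; drift +0.7° → track 58.0°, groundspeed 207.3 kt
Leg 3: heading 219.6°; drift -1.7° → track 217.9°, groundspeed 188.3 kt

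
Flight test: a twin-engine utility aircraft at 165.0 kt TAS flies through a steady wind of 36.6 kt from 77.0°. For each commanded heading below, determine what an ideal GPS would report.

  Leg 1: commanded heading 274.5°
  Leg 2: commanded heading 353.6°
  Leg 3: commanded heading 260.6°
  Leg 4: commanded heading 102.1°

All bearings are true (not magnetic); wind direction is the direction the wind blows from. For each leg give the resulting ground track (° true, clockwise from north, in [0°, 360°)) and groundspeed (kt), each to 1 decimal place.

Leg 1: track=271.3°, groundspeed=200.2 kt
Leg 2: track=340.9°, groundspeed=164.9 kt
Leg 3: track=259.9°, groundspeed=201.5 kt
Leg 4: track=108.8°, groundspeed=132.8 kt

Leg 1: heading 274.5°; drift -3.2° → track 271.3°, groundspeed 200.2 kt
Leg 2: heading 353.6°; drift -12.7° → track 340.9°, groundspeed 164.9 kt
Leg 3: heading 260.6°; drift -0.7° → track 259.9°, groundspeed 201.5 kt
Leg 4: heading 102.1°; drift +6.7° → track 108.8°, groundspeed 132.8 kt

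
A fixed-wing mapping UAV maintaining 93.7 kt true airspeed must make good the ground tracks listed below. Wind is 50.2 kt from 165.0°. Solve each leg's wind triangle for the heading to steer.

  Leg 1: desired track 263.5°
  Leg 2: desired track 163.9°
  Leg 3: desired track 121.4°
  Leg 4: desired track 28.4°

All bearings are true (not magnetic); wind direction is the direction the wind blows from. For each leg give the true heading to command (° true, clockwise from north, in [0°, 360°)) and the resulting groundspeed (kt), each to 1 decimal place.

Leg 1: heading=231.5°, groundspeed=86.9 kt
Leg 2: heading=164.5°, groundspeed=43.5 kt
Leg 3: heading=143.1°, groundspeed=50.7 kt
Leg 4: heading=50.0°, groundspeed=123.6 kt

Leg 1: desired track 263.5°; wind correction -32.0° → command heading 231.5°, groundspeed 86.9 kt
Leg 2: desired track 163.9°; wind correction +0.6° → command heading 164.5°, groundspeed 43.5 kt
Leg 3: desired track 121.4°; wind correction +21.7° → command heading 143.1°, groundspeed 50.7 kt
Leg 4: desired track 28.4°; wind correction +21.6° → command heading 50.0°, groundspeed 123.6 kt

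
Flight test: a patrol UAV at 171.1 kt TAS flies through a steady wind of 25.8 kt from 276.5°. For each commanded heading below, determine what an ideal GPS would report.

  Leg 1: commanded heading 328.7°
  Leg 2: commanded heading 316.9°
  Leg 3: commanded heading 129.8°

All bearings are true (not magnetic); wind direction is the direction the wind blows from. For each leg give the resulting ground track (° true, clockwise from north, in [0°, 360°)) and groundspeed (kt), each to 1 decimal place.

Leg 1: track=336.2°, groundspeed=156.6 kt
Leg 2: track=323.2°, groundspeed=152.4 kt
Leg 3: track=125.6°, groundspeed=193.2 kt

Leg 1: heading 328.7°; drift +7.5° → track 336.2°, groundspeed 156.6 kt
Leg 2: heading 316.9°; drift +6.3° → track 323.2°, groundspeed 152.4 kt
Leg 3: heading 129.8°; drift -4.2° → track 125.6°, groundspeed 193.2 kt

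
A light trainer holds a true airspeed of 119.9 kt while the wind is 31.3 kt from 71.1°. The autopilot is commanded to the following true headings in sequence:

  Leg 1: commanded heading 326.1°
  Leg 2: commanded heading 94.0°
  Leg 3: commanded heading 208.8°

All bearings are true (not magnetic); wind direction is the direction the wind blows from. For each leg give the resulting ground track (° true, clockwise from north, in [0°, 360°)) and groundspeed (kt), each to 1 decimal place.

Leg 1: track=312.8°, groundspeed=131.5 kt
Leg 2: track=101.6°, groundspeed=91.9 kt
Leg 3: track=217.2°, groundspeed=144.6 kt

Leg 1: heading 326.1°; drift -13.3° → track 312.8°, groundspeed 131.5 kt
Leg 2: heading 94.0°; drift +7.6° → track 101.6°, groundspeed 91.9 kt
Leg 3: heading 208.8°; drift +8.4° → track 217.2°, groundspeed 144.6 kt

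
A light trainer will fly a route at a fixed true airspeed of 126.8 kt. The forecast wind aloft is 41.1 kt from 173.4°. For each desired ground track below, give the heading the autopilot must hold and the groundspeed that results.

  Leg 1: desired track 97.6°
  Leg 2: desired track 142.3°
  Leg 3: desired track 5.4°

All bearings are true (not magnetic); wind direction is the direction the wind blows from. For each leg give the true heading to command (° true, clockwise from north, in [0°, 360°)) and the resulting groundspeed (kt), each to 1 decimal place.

Leg 1: heading=115.9°, groundspeed=110.3 kt
Leg 2: heading=151.9°, groundspeed=89.8 kt
Leg 3: heading=9.3°, groundspeed=166.7 kt

Leg 1: desired track 97.6°; wind correction +18.3° → command heading 115.9°, groundspeed 110.3 kt
Leg 2: desired track 142.3°; wind correction +9.6° → command heading 151.9°, groundspeed 89.8 kt
Leg 3: desired track 5.4°; wind correction +3.9° → command heading 9.3°, groundspeed 166.7 kt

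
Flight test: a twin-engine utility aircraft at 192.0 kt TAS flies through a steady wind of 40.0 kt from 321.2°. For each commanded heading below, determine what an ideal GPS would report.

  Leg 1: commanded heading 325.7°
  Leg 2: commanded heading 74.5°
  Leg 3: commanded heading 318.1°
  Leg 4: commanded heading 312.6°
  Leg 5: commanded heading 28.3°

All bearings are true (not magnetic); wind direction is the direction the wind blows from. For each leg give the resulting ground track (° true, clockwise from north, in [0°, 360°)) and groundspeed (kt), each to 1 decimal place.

Leg 1: track=326.9°, groundspeed=152.2 kt
Leg 2: track=84.5°, groundspeed=211.0 kt
Leg 3: track=317.3°, groundspeed=152.1 kt
Leg 4: track=310.4°, groundspeed=152.6 kt
Leg 5: track=40.1°, groundspeed=180.2 kt

Leg 1: heading 325.7°; drift +1.2° → track 326.9°, groundspeed 152.2 kt
Leg 2: heading 74.5°; drift +10.0° → track 84.5°, groundspeed 211.0 kt
Leg 3: heading 318.1°; drift -0.8° → track 317.3°, groundspeed 152.1 kt
Leg 4: heading 312.6°; drift -2.2° → track 310.4°, groundspeed 152.6 kt
Leg 5: heading 28.3°; drift +11.8° → track 40.1°, groundspeed 180.2 kt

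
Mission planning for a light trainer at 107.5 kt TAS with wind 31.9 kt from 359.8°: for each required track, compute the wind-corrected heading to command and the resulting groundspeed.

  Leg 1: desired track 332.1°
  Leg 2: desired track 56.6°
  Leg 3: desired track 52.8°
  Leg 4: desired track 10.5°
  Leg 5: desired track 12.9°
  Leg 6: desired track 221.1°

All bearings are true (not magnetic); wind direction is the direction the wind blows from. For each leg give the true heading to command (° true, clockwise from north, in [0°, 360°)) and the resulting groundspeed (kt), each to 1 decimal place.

Leg 1: desired track 332.1°; wind correction +7.9° → command heading 340.0°, groundspeed 78.2 kt
Leg 2: desired track 56.6°; wind correction -14.4° → command heading 42.2°, groundspeed 86.7 kt
Leg 3: desired track 52.8°; wind correction -13.7° → command heading 39.1°, groundspeed 85.2 kt
Leg 4: desired track 10.5°; wind correction -3.2° → command heading 7.3°, groundspeed 76.0 kt
Leg 5: desired track 12.9°; wind correction -3.9° → command heading 9.0°, groundspeed 76.2 kt
Leg 6: desired track 221.1°; wind correction +11.3° → command heading 232.4°, groundspeed 129.4 kt

Leg 1: heading=340.0°, groundspeed=78.2 kt
Leg 2: heading=42.2°, groundspeed=86.7 kt
Leg 3: heading=39.1°, groundspeed=85.2 kt
Leg 4: heading=7.3°, groundspeed=76.0 kt
Leg 5: heading=9.0°, groundspeed=76.2 kt
Leg 6: heading=232.4°, groundspeed=129.4 kt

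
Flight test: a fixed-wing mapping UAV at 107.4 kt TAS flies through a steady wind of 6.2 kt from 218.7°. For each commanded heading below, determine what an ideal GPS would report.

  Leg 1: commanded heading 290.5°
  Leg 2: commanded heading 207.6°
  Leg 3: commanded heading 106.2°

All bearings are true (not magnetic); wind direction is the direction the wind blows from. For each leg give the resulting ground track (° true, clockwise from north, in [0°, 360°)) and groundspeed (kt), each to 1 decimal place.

Leg 1: track=293.7°, groundspeed=105.6 kt
Leg 2: track=206.9°, groundspeed=101.3 kt
Leg 3: track=103.2°, groundspeed=109.9 kt

Leg 1: heading 290.5°; drift +3.2° → track 293.7°, groundspeed 105.6 kt
Leg 2: heading 207.6°; drift -0.7° → track 206.9°, groundspeed 101.3 kt
Leg 3: heading 106.2°; drift -3.0° → track 103.2°, groundspeed 109.9 kt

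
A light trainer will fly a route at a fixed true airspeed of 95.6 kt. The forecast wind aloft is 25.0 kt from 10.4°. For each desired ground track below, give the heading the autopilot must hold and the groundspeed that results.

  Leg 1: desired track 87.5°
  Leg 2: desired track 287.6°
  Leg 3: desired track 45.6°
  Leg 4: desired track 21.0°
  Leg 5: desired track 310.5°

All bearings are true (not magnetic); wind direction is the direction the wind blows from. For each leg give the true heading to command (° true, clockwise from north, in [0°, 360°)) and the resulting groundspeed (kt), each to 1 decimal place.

Leg 1: heading=72.7°, groundspeed=86.9 kt
Leg 2: heading=302.6°, groundspeed=89.2 kt
Leg 3: heading=36.9°, groundspeed=74.1 kt
Leg 4: heading=18.2°, groundspeed=70.9 kt
Leg 5: heading=323.6°, groundspeed=80.6 kt

Leg 1: desired track 87.5°; wind correction -14.8° → command heading 72.7°, groundspeed 86.9 kt
Leg 2: desired track 287.6°; wind correction +15.0° → command heading 302.6°, groundspeed 89.2 kt
Leg 3: desired track 45.6°; wind correction -8.7° → command heading 36.9°, groundspeed 74.1 kt
Leg 4: desired track 21.0°; wind correction -2.8° → command heading 18.2°, groundspeed 70.9 kt
Leg 5: desired track 310.5°; wind correction +13.1° → command heading 323.6°, groundspeed 80.6 kt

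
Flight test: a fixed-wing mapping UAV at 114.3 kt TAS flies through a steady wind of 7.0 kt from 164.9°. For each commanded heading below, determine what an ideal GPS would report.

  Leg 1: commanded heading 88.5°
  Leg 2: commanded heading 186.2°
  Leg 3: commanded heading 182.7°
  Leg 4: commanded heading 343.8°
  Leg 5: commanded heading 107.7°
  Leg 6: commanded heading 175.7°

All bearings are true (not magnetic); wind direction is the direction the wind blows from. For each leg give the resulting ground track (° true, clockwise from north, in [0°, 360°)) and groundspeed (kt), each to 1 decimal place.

Leg 1: heading 88.5°; drift -3.5° → track 85.0°, groundspeed 112.9 kt
Leg 2: heading 186.2°; drift +1.4° → track 187.6°, groundspeed 107.8 kt
Leg 3: heading 182.7°; drift +1.1° → track 183.8°, groundspeed 107.7 kt
Leg 4: heading 343.8°; drift +0.1° → track 343.9°, groundspeed 121.3 kt
Leg 5: heading 107.7°; drift -3.0° → track 104.7°, groundspeed 110.7 kt
Leg 6: heading 175.7°; drift +0.7° → track 176.4°, groundspeed 107.4 kt

Leg 1: track=85.0°, groundspeed=112.9 kt
Leg 2: track=187.6°, groundspeed=107.8 kt
Leg 3: track=183.8°, groundspeed=107.7 kt
Leg 4: track=343.9°, groundspeed=121.3 kt
Leg 5: track=104.7°, groundspeed=110.7 kt
Leg 6: track=176.4°, groundspeed=107.4 kt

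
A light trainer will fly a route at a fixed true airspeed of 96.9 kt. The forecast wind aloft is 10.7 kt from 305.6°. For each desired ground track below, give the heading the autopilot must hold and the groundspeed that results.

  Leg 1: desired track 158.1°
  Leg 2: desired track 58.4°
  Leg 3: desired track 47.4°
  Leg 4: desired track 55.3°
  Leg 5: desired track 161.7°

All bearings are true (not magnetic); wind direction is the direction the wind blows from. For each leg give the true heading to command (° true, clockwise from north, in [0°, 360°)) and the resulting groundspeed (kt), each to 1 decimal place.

Leg 1: heading=161.5°, groundspeed=105.8 kt
Leg 2: heading=52.6°, groundspeed=100.5 kt
Leg 3: heading=41.2°, groundspeed=98.5 kt
Leg 4: heading=49.3°, groundspeed=100.0 kt
Leg 5: heading=165.4°, groundspeed=105.3 kt

Leg 1: desired track 158.1°; wind correction +3.4° → command heading 161.5°, groundspeed 105.8 kt
Leg 2: desired track 58.4°; wind correction -5.8° → command heading 52.6°, groundspeed 100.5 kt
Leg 3: desired track 47.4°; wind correction -6.2° → command heading 41.2°, groundspeed 98.5 kt
Leg 4: desired track 55.3°; wind correction -6.0° → command heading 49.3°, groundspeed 100.0 kt
Leg 5: desired track 161.7°; wind correction +3.7° → command heading 165.4°, groundspeed 105.3 kt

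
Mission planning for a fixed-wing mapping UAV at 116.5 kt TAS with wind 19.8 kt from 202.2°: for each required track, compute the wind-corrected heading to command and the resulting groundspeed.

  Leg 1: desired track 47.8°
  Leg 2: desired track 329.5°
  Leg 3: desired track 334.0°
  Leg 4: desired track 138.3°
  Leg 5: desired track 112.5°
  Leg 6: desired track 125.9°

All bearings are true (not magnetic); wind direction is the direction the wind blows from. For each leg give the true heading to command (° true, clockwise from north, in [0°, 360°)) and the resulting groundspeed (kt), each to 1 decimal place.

Leg 1: desired track 47.8°; wind correction +4.2° → command heading 52.0°, groundspeed 134.0 kt
Leg 2: desired track 329.5°; wind correction -7.8° → command heading 321.7°, groundspeed 127.4 kt
Leg 3: desired track 334.0°; wind correction -7.3° → command heading 326.7°, groundspeed 128.8 kt
Leg 4: desired track 138.3°; wind correction +8.8° → command heading 147.1°, groundspeed 106.4 kt
Leg 5: desired track 112.5°; wind correction +9.8° → command heading 122.3°, groundspeed 114.7 kt
Leg 6: desired track 125.9°; wind correction +9.5° → command heading 135.4°, groundspeed 110.2 kt

Leg 1: heading=52.0°, groundspeed=134.0 kt
Leg 2: heading=321.7°, groundspeed=127.4 kt
Leg 3: heading=326.7°, groundspeed=128.8 kt
Leg 4: heading=147.1°, groundspeed=106.4 kt
Leg 5: heading=122.3°, groundspeed=114.7 kt
Leg 6: heading=135.4°, groundspeed=110.2 kt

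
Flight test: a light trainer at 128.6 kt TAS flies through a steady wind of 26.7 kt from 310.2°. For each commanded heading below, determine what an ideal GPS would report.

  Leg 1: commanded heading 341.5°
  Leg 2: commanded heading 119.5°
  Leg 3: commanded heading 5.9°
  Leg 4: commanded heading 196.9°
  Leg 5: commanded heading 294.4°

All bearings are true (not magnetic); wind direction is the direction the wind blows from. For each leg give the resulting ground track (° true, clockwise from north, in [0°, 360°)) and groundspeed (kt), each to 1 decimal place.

Leg 1: heading 341.5°; drift +7.5° → track 349.0°, groundspeed 106.7 kt
Leg 2: heading 119.5°; drift +1.8° → track 121.3°, groundspeed 154.9 kt
Leg 3: heading 5.9°; drift +11.0° → track 16.9°, groundspeed 115.7 kt
Leg 4: heading 196.9°; drift -10.0° → track 186.9°, groundspeed 141.3 kt
Leg 5: heading 294.4°; drift -4.0° → track 290.4°, groundspeed 103.2 kt

Leg 1: track=349.0°, groundspeed=106.7 kt
Leg 2: track=121.3°, groundspeed=154.9 kt
Leg 3: track=16.9°, groundspeed=115.7 kt
Leg 4: track=186.9°, groundspeed=141.3 kt
Leg 5: track=290.4°, groundspeed=103.2 kt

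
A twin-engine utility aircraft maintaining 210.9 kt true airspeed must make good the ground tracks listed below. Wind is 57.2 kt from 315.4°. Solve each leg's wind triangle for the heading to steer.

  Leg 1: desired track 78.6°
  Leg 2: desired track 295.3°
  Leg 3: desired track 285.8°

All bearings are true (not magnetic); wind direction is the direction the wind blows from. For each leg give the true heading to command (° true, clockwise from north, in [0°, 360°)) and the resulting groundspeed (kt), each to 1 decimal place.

Leg 1: heading=65.5°, groundspeed=236.7 kt
Leg 2: heading=300.6°, groundspeed=156.3 kt
Leg 3: heading=293.5°, groundspeed=159.3 kt

Leg 1: desired track 78.6°; wind correction -13.1° → command heading 65.5°, groundspeed 236.7 kt
Leg 2: desired track 295.3°; wind correction +5.3° → command heading 300.6°, groundspeed 156.3 kt
Leg 3: desired track 285.8°; wind correction +7.7° → command heading 293.5°, groundspeed 159.3 kt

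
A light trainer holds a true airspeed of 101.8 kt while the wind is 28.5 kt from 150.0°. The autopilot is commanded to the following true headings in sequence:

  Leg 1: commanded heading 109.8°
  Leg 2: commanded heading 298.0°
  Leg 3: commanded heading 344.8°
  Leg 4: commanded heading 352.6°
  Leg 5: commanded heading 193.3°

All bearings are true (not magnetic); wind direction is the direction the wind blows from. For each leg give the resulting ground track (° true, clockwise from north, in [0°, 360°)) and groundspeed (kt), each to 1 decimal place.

Leg 1: heading 109.8°; drift -12.9° → track 96.9°, groundspeed 82.1 kt
Leg 2: heading 298.0°; drift +6.8° → track 304.8°, groundspeed 126.9 kt
Leg 3: heading 344.8°; drift -3.2° → track 341.6°, groundspeed 129.6 kt
Leg 4: heading 352.6°; drift -4.9° → track 347.7°, groundspeed 128.6 kt
Leg 5: heading 193.3°; drift +13.6° → track 206.9°, groundspeed 83.4 kt

Leg 1: track=96.9°, groundspeed=82.1 kt
Leg 2: track=304.8°, groundspeed=126.9 kt
Leg 3: track=341.6°, groundspeed=129.6 kt
Leg 4: track=347.7°, groundspeed=128.6 kt
Leg 5: track=206.9°, groundspeed=83.4 kt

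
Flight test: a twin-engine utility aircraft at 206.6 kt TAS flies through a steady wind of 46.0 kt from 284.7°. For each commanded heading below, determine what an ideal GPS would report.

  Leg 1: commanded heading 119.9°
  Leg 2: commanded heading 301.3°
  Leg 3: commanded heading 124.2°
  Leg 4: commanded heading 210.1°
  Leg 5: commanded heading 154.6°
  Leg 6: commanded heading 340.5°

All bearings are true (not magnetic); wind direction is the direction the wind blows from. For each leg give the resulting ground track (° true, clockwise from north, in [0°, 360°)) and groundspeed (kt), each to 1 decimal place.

Leg 1: heading 119.9°; drift -2.8° → track 117.1°, groundspeed 251.3 kt
Leg 2: heading 301.3°; drift +4.6° → track 305.9°, groundspeed 163.0 kt
Leg 3: heading 124.2°; drift -3.5° → track 120.7°, groundspeed 250.4 kt
Leg 4: heading 210.1°; drift -12.9° → track 197.2°, groundspeed 199.4 kt
Leg 5: heading 154.6°; drift -8.5° → track 146.1°, groundspeed 238.8 kt
Leg 6: heading 340.5°; drift +11.9° → track 352.4°, groundspeed 184.7 kt

Leg 1: track=117.1°, groundspeed=251.3 kt
Leg 2: track=305.9°, groundspeed=163.0 kt
Leg 3: track=120.7°, groundspeed=250.4 kt
Leg 4: track=197.2°, groundspeed=199.4 kt
Leg 5: track=146.1°, groundspeed=238.8 kt
Leg 6: track=352.4°, groundspeed=184.7 kt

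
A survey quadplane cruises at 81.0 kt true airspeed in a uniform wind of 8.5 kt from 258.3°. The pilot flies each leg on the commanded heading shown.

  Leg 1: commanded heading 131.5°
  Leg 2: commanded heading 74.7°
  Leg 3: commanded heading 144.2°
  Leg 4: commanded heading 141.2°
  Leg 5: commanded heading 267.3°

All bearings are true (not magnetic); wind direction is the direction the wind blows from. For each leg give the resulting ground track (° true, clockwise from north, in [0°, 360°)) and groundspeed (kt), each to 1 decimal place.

Leg 1: heading 131.5°; drift -4.5° → track 127.0°, groundspeed 86.4 kt
Leg 2: heading 74.7°; drift +0.3° → track 75.0°, groundspeed 89.5 kt
Leg 3: heading 144.2°; drift -5.2° → track 139.0°, groundspeed 84.8 kt
Leg 4: heading 141.2°; drift -5.1° → track 136.1°, groundspeed 85.2 kt
Leg 5: heading 267.3°; drift +1.0° → track 268.3°, groundspeed 72.6 kt

Leg 1: track=127.0°, groundspeed=86.4 kt
Leg 2: track=75.0°, groundspeed=89.5 kt
Leg 3: track=139.0°, groundspeed=84.8 kt
Leg 4: track=136.1°, groundspeed=85.2 kt
Leg 5: track=268.3°, groundspeed=72.6 kt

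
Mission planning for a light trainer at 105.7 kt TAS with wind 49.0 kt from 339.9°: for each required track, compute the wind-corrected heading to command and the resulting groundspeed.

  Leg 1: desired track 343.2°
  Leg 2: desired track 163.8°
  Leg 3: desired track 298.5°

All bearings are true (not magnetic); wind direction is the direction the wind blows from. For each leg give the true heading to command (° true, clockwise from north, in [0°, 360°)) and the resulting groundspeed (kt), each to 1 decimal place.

Leg 1: desired track 343.2°; wind correction -1.5° → command heading 341.7°, groundspeed 56.7 kt
Leg 2: desired track 163.8°; wind correction +1.8° → command heading 165.6°, groundspeed 154.5 kt
Leg 3: desired track 298.5°; wind correction +17.9° → command heading 316.4°, groundspeed 63.9 kt

Leg 1: heading=341.7°, groundspeed=56.7 kt
Leg 2: heading=165.6°, groundspeed=154.5 kt
Leg 3: heading=316.4°, groundspeed=63.9 kt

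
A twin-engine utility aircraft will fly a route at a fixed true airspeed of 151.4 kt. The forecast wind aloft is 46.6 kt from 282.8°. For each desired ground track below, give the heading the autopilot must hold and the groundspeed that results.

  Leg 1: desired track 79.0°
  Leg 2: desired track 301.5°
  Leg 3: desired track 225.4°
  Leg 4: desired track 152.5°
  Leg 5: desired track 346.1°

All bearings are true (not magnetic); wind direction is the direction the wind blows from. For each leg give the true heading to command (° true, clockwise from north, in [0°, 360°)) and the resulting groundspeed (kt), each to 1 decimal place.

Leg 1: heading=71.9°, groundspeed=192.9 kt
Leg 2: heading=295.8°, groundspeed=106.5 kt
Leg 3: heading=240.4°, groundspeed=121.1 kt
Leg 4: heading=166.1°, groundspeed=177.3 kt
Leg 5: heading=330.1°, groundspeed=124.6 kt

Leg 1: desired track 79.0°; wind correction -7.1° → command heading 71.9°, groundspeed 192.9 kt
Leg 2: desired track 301.5°; wind correction -5.7° → command heading 295.8°, groundspeed 106.5 kt
Leg 3: desired track 225.4°; wind correction +15.0° → command heading 240.4°, groundspeed 121.1 kt
Leg 4: desired track 152.5°; wind correction +13.6° → command heading 166.1°, groundspeed 177.3 kt
Leg 5: desired track 346.1°; wind correction -16.0° → command heading 330.1°, groundspeed 124.6 kt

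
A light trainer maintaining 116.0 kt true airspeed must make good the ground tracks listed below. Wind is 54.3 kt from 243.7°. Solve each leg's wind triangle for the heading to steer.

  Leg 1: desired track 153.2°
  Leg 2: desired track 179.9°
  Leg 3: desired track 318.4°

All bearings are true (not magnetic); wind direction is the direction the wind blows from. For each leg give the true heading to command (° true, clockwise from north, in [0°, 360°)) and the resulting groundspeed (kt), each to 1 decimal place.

Leg 1: desired track 153.2°; wind correction +27.9° → command heading 181.1°, groundspeed 103.0 kt
Leg 2: desired track 179.9°; wind correction +24.8° → command heading 204.7°, groundspeed 81.3 kt
Leg 3: desired track 318.4°; wind correction -26.8° → command heading 291.6°, groundspeed 89.2 kt

Leg 1: heading=181.1°, groundspeed=103.0 kt
Leg 2: heading=204.7°, groundspeed=81.3 kt
Leg 3: heading=291.6°, groundspeed=89.2 kt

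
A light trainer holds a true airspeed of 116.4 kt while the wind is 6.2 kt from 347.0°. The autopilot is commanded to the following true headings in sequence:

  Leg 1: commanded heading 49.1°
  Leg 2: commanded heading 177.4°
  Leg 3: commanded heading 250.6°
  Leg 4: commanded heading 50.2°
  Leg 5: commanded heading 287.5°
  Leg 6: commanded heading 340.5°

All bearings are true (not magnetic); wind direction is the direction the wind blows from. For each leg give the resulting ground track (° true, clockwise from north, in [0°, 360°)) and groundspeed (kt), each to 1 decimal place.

Leg 1: track=51.9°, groundspeed=113.6 kt
Leg 2: track=176.9°, groundspeed=122.5 kt
Leg 3: track=247.6°, groundspeed=117.3 kt
Leg 4: track=53.0°, groundspeed=113.7 kt
Leg 5: track=284.8°, groundspeed=113.4 kt
Leg 6: track=340.1°, groundspeed=110.2 kt

Leg 1: heading 49.1°; drift +2.8° → track 51.9°, groundspeed 113.6 kt
Leg 2: heading 177.4°; drift -0.5° → track 176.9°, groundspeed 122.5 kt
Leg 3: heading 250.6°; drift -3.0° → track 247.6°, groundspeed 117.3 kt
Leg 4: heading 50.2°; drift +2.8° → track 53.0°, groundspeed 113.7 kt
Leg 5: heading 287.5°; drift -2.7° → track 284.8°, groundspeed 113.4 kt
Leg 6: heading 340.5°; drift -0.4° → track 340.1°, groundspeed 110.2 kt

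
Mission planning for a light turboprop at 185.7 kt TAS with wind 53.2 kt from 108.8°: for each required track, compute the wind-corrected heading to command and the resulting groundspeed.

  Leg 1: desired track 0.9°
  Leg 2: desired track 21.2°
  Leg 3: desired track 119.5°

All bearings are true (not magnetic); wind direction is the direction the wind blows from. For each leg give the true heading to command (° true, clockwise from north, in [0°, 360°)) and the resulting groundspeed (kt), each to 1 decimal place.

Leg 1: heading=16.7°, groundspeed=195.0 kt
Leg 2: heading=37.8°, groundspeed=175.7 kt
Leg 3: heading=116.5°, groundspeed=133.2 kt

Leg 1: desired track 0.9°; wind correction +15.8° → command heading 16.7°, groundspeed 195.0 kt
Leg 2: desired track 21.2°; wind correction +16.6° → command heading 37.8°, groundspeed 175.7 kt
Leg 3: desired track 119.5°; wind correction -3.0° → command heading 116.5°, groundspeed 133.2 kt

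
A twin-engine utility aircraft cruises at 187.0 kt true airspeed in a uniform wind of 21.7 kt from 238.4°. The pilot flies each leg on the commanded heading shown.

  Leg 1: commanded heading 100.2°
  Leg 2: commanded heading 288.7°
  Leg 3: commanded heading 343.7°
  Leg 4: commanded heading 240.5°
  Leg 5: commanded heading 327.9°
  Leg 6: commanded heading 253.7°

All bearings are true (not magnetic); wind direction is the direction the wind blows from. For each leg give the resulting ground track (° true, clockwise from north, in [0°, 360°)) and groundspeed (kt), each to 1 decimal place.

Leg 1: heading 100.2°; drift -4.1° → track 96.1°, groundspeed 203.7 kt
Leg 2: heading 288.7°; drift +5.5° → track 294.2°, groundspeed 173.9 kt
Leg 3: heading 343.7°; drift +6.2° → track 349.9°, groundspeed 193.9 kt
Leg 4: heading 240.5°; drift +0.3° → track 240.8°, groundspeed 165.3 kt
Leg 5: heading 327.9°; drift +6.6° → track 334.5°, groundspeed 188.1 kt
Leg 6: heading 253.7°; drift +2.0° → track 255.7°, groundspeed 166.2 kt

Leg 1: track=96.1°, groundspeed=203.7 kt
Leg 2: track=294.2°, groundspeed=173.9 kt
Leg 3: track=349.9°, groundspeed=193.9 kt
Leg 4: track=240.8°, groundspeed=165.3 kt
Leg 5: track=334.5°, groundspeed=188.1 kt
Leg 6: track=255.7°, groundspeed=166.2 kt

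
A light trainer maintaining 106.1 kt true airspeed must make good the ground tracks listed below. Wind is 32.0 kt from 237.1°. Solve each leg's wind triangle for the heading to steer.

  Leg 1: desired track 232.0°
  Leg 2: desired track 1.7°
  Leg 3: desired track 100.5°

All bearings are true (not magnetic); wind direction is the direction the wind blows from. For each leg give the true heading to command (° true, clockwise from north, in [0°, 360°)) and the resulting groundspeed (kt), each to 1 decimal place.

Leg 1: desired track 232.0°; wind correction +1.5° → command heading 233.5°, groundspeed 74.2 kt
Leg 2: desired track 1.7°; wind correction -14.4° → command heading 347.3°, groundspeed 120.9 kt
Leg 3: desired track 100.5°; wind correction +12.0° → command heading 112.5°, groundspeed 127.0 kt

Leg 1: heading=233.5°, groundspeed=74.2 kt
Leg 2: heading=347.3°, groundspeed=120.9 kt
Leg 3: heading=112.5°, groundspeed=127.0 kt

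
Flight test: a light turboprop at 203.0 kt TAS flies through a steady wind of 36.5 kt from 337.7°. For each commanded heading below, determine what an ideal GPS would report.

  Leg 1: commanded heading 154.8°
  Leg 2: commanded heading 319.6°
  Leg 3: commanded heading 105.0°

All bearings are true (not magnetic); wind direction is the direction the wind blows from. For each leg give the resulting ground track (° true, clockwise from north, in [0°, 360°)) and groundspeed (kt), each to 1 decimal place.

Leg 1: track=155.2°, groundspeed=239.5 kt
Leg 2: track=315.7°, groundspeed=168.7 kt
Leg 3: track=112.3°, groundspeed=227.0 kt

Leg 1: heading 154.8°; drift +0.4° → track 155.2°, groundspeed 239.5 kt
Leg 2: heading 319.6°; drift -3.9° → track 315.7°, groundspeed 168.7 kt
Leg 3: heading 105.0°; drift +7.3° → track 112.3°, groundspeed 227.0 kt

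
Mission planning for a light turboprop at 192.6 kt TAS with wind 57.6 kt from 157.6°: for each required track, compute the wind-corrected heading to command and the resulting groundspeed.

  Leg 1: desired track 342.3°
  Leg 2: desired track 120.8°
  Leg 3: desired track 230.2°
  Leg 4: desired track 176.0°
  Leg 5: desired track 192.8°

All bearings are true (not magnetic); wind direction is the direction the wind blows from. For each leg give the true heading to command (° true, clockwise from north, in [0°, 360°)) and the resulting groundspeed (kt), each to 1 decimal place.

Leg 1: desired track 342.3°; wind correction +1.4° → command heading 343.7°, groundspeed 249.9 kt
Leg 2: desired track 120.8°; wind correction +10.3° → command heading 131.1°, groundspeed 143.4 kt
Leg 3: desired track 230.2°; wind correction -16.6° → command heading 213.6°, groundspeed 167.4 kt
Leg 4: desired track 176.0°; wind correction -5.4° → command heading 170.6°, groundspeed 137.1 kt
Leg 5: desired track 192.8°; wind correction -9.9° → command heading 182.9°, groundspeed 142.6 kt

Leg 1: heading=343.7°, groundspeed=249.9 kt
Leg 2: heading=131.1°, groundspeed=143.4 kt
Leg 3: heading=213.6°, groundspeed=167.4 kt
Leg 4: heading=170.6°, groundspeed=137.1 kt
Leg 5: heading=182.9°, groundspeed=142.6 kt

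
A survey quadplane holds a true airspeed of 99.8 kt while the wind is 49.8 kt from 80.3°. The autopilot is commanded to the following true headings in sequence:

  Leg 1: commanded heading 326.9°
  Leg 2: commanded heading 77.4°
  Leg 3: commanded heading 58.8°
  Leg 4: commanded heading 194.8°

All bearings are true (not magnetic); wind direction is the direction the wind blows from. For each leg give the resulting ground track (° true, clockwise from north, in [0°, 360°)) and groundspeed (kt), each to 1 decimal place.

Leg 1: track=306.0°, groundspeed=128.0 kt
Leg 2: track=74.5°, groundspeed=50.1 kt
Leg 3: track=40.0°, groundspeed=56.5 kt
Leg 4: track=215.4°, groundspeed=128.7 kt

Leg 1: heading 326.9°; drift -20.9° → track 306.0°, groundspeed 128.0 kt
Leg 2: heading 77.4°; drift -2.9° → track 74.5°, groundspeed 50.1 kt
Leg 3: heading 58.8°; drift -18.8° → track 40.0°, groundspeed 56.5 kt
Leg 4: heading 194.8°; drift +20.6° → track 215.4°, groundspeed 128.7 kt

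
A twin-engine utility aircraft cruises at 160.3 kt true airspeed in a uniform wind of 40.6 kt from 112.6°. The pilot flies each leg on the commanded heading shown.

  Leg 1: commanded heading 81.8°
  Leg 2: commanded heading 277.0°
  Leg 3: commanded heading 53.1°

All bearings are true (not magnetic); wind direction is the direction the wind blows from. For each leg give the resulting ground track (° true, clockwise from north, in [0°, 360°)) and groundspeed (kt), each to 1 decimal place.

Leg 1: heading 81.8°; drift -9.4° → track 72.4°, groundspeed 127.1 kt
Leg 2: heading 277.0°; drift +3.1° → track 280.1°, groundspeed 199.7 kt
Leg 3: heading 53.1°; drift -14.1° → track 39.0°, groundspeed 144.0 kt

Leg 1: track=72.4°, groundspeed=127.1 kt
Leg 2: track=280.1°, groundspeed=199.7 kt
Leg 3: track=39.0°, groundspeed=144.0 kt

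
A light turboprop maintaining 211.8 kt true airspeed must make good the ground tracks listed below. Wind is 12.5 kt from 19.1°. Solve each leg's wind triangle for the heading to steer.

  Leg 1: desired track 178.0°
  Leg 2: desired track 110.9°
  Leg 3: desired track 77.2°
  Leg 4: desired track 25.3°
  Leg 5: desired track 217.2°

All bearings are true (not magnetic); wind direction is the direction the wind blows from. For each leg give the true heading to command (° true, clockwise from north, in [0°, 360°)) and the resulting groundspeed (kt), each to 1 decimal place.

Leg 1: desired track 178.0°; wind correction -1.2° → command heading 176.8°, groundspeed 223.4 kt
Leg 2: desired track 110.9°; wind correction -3.4° → command heading 107.5°, groundspeed 211.8 kt
Leg 3: desired track 77.2°; wind correction -2.9° → command heading 74.3°, groundspeed 204.9 kt
Leg 4: desired track 25.3°; wind correction -0.4° → command heading 24.9°, groundspeed 199.4 kt
Leg 5: desired track 217.2°; wind correction +1.1° → command heading 218.3°, groundspeed 223.6 kt

Leg 1: heading=176.8°, groundspeed=223.4 kt
Leg 2: heading=107.5°, groundspeed=211.8 kt
Leg 3: heading=74.3°, groundspeed=204.9 kt
Leg 4: heading=24.9°, groundspeed=199.4 kt
Leg 5: heading=218.3°, groundspeed=223.6 kt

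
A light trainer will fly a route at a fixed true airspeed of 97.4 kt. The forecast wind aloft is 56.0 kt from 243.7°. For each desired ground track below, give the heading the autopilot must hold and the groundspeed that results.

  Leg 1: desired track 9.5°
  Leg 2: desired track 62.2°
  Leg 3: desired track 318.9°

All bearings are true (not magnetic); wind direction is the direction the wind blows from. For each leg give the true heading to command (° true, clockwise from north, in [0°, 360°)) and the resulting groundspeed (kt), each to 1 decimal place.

Leg 1: heading=341.7°, groundspeed=118.9 kt
Leg 2: heading=61.3°, groundspeed=153.4 kt
Leg 3: heading=285.1°, groundspeed=66.7 kt

Leg 1: desired track 9.5°; wind correction -27.8° → command heading 341.7°, groundspeed 118.9 kt
Leg 2: desired track 62.2°; wind correction -0.9° → command heading 61.3°, groundspeed 153.4 kt
Leg 3: desired track 318.9°; wind correction -33.8° → command heading 285.1°, groundspeed 66.7 kt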